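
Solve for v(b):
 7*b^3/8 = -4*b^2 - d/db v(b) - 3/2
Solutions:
 v(b) = C1 - 7*b^4/32 - 4*b^3/3 - 3*b/2


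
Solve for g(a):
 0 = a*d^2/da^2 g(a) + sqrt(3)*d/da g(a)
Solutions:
 g(a) = C1 + C2*a^(1 - sqrt(3))


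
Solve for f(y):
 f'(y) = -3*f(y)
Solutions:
 f(y) = C1*exp(-3*y)


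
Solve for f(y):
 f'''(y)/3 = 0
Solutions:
 f(y) = C1 + C2*y + C3*y^2


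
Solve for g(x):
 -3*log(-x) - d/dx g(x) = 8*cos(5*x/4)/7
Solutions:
 g(x) = C1 - 3*x*log(-x) + 3*x - 32*sin(5*x/4)/35


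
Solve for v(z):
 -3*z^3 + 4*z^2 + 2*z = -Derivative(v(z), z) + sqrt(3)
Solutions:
 v(z) = C1 + 3*z^4/4 - 4*z^3/3 - z^2 + sqrt(3)*z


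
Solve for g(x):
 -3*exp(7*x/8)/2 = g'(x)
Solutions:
 g(x) = C1 - 12*exp(7*x/8)/7


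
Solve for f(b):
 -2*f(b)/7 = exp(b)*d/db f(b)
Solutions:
 f(b) = C1*exp(2*exp(-b)/7)


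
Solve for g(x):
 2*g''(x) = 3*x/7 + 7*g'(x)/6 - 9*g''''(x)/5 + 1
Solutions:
 g(x) = C1 + C2*exp(30^(1/3)*x*(-(63 + sqrt(5889))^(1/3) + 4*30^(1/3)/(63 + sqrt(5889))^(1/3))/36)*sin(10^(1/3)*3^(1/6)*x*(12*10^(1/3)/(63 + sqrt(5889))^(1/3) + 3^(2/3)*(63 + sqrt(5889))^(1/3))/36) + C3*exp(30^(1/3)*x*(-(63 + sqrt(5889))^(1/3) + 4*30^(1/3)/(63 + sqrt(5889))^(1/3))/36)*cos(10^(1/3)*3^(1/6)*x*(12*10^(1/3)/(63 + sqrt(5889))^(1/3) + 3^(2/3)*(63 + sqrt(5889))^(1/3))/36) + C4*exp(-30^(1/3)*x*(-(63 + sqrt(5889))^(1/3) + 4*30^(1/3)/(63 + sqrt(5889))^(1/3))/18) - 9*x^2/49 - 510*x/343


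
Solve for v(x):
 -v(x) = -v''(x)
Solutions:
 v(x) = C1*exp(-x) + C2*exp(x)


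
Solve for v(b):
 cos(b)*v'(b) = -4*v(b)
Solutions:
 v(b) = C1*(sin(b)^2 - 2*sin(b) + 1)/(sin(b)^2 + 2*sin(b) + 1)


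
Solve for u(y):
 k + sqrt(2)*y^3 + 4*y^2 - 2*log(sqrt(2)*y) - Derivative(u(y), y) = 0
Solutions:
 u(y) = C1 + k*y + sqrt(2)*y^4/4 + 4*y^3/3 - 2*y*log(y) - y*log(2) + 2*y


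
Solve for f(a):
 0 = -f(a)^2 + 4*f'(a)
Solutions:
 f(a) = -4/(C1 + a)


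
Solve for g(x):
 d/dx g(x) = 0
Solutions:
 g(x) = C1


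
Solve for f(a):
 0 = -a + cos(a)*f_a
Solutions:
 f(a) = C1 + Integral(a/cos(a), a)


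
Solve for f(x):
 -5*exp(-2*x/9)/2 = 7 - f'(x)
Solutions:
 f(x) = C1 + 7*x - 45*exp(-2*x/9)/4


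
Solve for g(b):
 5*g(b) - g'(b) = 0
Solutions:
 g(b) = C1*exp(5*b)


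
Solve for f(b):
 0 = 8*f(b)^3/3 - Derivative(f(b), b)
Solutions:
 f(b) = -sqrt(6)*sqrt(-1/(C1 + 8*b))/2
 f(b) = sqrt(6)*sqrt(-1/(C1 + 8*b))/2


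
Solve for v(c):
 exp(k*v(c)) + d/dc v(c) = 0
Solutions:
 v(c) = Piecewise((log(1/(C1*k + c*k))/k, Ne(k, 0)), (nan, True))
 v(c) = Piecewise((C1 - c, Eq(k, 0)), (nan, True))


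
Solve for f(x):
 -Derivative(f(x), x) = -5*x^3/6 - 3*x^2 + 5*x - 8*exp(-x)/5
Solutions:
 f(x) = C1 + 5*x^4/24 + x^3 - 5*x^2/2 - 8*exp(-x)/5


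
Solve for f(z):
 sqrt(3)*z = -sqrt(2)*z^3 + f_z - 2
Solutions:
 f(z) = C1 + sqrt(2)*z^4/4 + sqrt(3)*z^2/2 + 2*z


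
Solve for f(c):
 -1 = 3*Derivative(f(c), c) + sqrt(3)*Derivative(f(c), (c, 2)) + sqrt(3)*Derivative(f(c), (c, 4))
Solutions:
 f(c) = C1 + C2*exp(2^(1/3)*sqrt(3)*c*(-2/(9 + sqrt(85))^(1/3) + 2^(1/3)*(9 + sqrt(85))^(1/3))/12)*sin(2^(1/3)*c*(2/(9 + sqrt(85))^(1/3) + 2^(1/3)*(9 + sqrt(85))^(1/3))/4) + C3*exp(2^(1/3)*sqrt(3)*c*(-2/(9 + sqrt(85))^(1/3) + 2^(1/3)*(9 + sqrt(85))^(1/3))/12)*cos(2^(1/3)*c*(2/(9 + sqrt(85))^(1/3) + 2^(1/3)*(9 + sqrt(85))^(1/3))/4) + C4*exp(-2^(1/3)*sqrt(3)*c*(-2/(9 + sqrt(85))^(1/3) + 2^(1/3)*(9 + sqrt(85))^(1/3))/6) - c/3


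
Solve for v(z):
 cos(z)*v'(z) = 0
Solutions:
 v(z) = C1


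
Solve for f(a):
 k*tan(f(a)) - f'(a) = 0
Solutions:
 f(a) = pi - asin(C1*exp(a*k))
 f(a) = asin(C1*exp(a*k))


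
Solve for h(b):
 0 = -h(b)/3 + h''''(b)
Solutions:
 h(b) = C1*exp(-3^(3/4)*b/3) + C2*exp(3^(3/4)*b/3) + C3*sin(3^(3/4)*b/3) + C4*cos(3^(3/4)*b/3)


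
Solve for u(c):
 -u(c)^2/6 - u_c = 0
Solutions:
 u(c) = 6/(C1 + c)


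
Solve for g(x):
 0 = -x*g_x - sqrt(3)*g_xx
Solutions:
 g(x) = C1 + C2*erf(sqrt(2)*3^(3/4)*x/6)


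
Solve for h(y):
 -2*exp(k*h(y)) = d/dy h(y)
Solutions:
 h(y) = Piecewise((log(1/(C1*k + 2*k*y))/k, Ne(k, 0)), (nan, True))
 h(y) = Piecewise((C1 - 2*y, Eq(k, 0)), (nan, True))


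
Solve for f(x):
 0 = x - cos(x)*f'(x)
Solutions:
 f(x) = C1 + Integral(x/cos(x), x)


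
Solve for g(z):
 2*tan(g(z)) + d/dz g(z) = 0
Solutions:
 g(z) = pi - asin(C1*exp(-2*z))
 g(z) = asin(C1*exp(-2*z))


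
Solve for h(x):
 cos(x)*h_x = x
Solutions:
 h(x) = C1 + Integral(x/cos(x), x)


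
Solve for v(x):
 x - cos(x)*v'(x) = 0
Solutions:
 v(x) = C1 + Integral(x/cos(x), x)


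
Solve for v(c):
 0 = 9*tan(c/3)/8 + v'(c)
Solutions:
 v(c) = C1 + 27*log(cos(c/3))/8


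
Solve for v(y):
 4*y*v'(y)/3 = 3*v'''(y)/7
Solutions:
 v(y) = C1 + Integral(C2*airyai(84^(1/3)*y/3) + C3*airybi(84^(1/3)*y/3), y)


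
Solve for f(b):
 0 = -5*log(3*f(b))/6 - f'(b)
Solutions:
 6*Integral(1/(log(_y) + log(3)), (_y, f(b)))/5 = C1 - b


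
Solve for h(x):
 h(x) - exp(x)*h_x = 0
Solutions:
 h(x) = C1*exp(-exp(-x))


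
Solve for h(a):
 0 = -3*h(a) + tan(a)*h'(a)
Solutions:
 h(a) = C1*sin(a)^3


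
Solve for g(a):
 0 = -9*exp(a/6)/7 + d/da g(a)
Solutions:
 g(a) = C1 + 54*exp(a/6)/7


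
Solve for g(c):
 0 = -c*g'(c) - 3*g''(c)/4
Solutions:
 g(c) = C1 + C2*erf(sqrt(6)*c/3)


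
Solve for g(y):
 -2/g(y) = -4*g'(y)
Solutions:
 g(y) = -sqrt(C1 + y)
 g(y) = sqrt(C1 + y)


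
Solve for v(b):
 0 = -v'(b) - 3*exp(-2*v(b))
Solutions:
 v(b) = log(-sqrt(C1 - 6*b))
 v(b) = log(C1 - 6*b)/2


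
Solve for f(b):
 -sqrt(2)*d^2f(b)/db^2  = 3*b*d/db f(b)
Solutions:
 f(b) = C1 + C2*erf(2^(1/4)*sqrt(3)*b/2)


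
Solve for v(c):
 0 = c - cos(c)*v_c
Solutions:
 v(c) = C1 + Integral(c/cos(c), c)


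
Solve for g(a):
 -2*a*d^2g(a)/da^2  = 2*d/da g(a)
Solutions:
 g(a) = C1 + C2*log(a)


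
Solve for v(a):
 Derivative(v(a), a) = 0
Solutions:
 v(a) = C1


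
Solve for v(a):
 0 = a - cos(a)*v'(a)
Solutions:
 v(a) = C1 + Integral(a/cos(a), a)


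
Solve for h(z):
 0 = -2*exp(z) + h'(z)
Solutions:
 h(z) = C1 + 2*exp(z)


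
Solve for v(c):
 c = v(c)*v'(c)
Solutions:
 v(c) = -sqrt(C1 + c^2)
 v(c) = sqrt(C1 + c^2)


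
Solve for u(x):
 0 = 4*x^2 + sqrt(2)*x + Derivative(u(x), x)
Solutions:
 u(x) = C1 - 4*x^3/3 - sqrt(2)*x^2/2


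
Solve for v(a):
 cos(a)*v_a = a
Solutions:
 v(a) = C1 + Integral(a/cos(a), a)


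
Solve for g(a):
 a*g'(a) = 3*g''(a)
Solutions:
 g(a) = C1 + C2*erfi(sqrt(6)*a/6)


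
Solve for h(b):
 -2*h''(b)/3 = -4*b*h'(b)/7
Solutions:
 h(b) = C1 + C2*erfi(sqrt(21)*b/7)


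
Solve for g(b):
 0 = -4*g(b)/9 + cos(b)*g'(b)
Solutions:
 g(b) = C1*(sin(b) + 1)^(2/9)/(sin(b) - 1)^(2/9)


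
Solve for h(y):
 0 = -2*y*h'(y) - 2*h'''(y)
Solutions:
 h(y) = C1 + Integral(C2*airyai(-y) + C3*airybi(-y), y)


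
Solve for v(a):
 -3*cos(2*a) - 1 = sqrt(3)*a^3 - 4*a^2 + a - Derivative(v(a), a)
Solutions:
 v(a) = C1 + sqrt(3)*a^4/4 - 4*a^3/3 + a^2/2 + a + 3*sin(2*a)/2


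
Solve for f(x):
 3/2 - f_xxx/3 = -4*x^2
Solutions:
 f(x) = C1 + C2*x + C3*x^2 + x^5/5 + 3*x^3/4


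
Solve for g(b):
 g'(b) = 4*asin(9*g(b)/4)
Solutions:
 Integral(1/asin(9*_y/4), (_y, g(b))) = C1 + 4*b


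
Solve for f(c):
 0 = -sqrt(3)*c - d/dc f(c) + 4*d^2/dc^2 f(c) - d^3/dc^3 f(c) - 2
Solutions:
 f(c) = C1 + C2*exp(c*(2 - sqrt(3))) + C3*exp(c*(sqrt(3) + 2)) - sqrt(3)*c^2/2 - 4*sqrt(3)*c - 2*c


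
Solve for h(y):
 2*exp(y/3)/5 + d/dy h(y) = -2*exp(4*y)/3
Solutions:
 h(y) = C1 - 6*exp(y/3)/5 - exp(4*y)/6


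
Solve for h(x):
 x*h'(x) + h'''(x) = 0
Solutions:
 h(x) = C1 + Integral(C2*airyai(-x) + C3*airybi(-x), x)


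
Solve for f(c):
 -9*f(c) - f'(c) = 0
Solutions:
 f(c) = C1*exp(-9*c)


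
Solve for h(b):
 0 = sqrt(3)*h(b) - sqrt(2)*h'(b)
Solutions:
 h(b) = C1*exp(sqrt(6)*b/2)


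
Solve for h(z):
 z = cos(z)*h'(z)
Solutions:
 h(z) = C1 + Integral(z/cos(z), z)


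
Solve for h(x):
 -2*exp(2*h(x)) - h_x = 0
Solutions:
 h(x) = log(-sqrt(-1/(C1 - 2*x))) - log(2)/2
 h(x) = log(-1/(C1 - 2*x))/2 - log(2)/2


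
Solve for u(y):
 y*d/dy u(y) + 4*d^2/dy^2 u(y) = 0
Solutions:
 u(y) = C1 + C2*erf(sqrt(2)*y/4)


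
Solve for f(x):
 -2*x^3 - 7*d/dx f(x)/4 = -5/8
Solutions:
 f(x) = C1 - 2*x^4/7 + 5*x/14


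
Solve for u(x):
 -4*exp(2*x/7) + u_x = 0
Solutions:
 u(x) = C1 + 14*exp(2*x/7)


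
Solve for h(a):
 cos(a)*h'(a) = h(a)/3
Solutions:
 h(a) = C1*(sin(a) + 1)^(1/6)/(sin(a) - 1)^(1/6)


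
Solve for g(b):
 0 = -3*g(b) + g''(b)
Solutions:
 g(b) = C1*exp(-sqrt(3)*b) + C2*exp(sqrt(3)*b)


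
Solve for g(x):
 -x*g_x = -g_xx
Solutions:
 g(x) = C1 + C2*erfi(sqrt(2)*x/2)


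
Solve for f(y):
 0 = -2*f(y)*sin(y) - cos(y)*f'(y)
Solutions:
 f(y) = C1*cos(y)^2


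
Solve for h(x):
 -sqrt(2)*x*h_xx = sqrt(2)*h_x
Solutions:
 h(x) = C1 + C2*log(x)


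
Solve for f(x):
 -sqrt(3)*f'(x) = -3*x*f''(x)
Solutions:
 f(x) = C1 + C2*x^(sqrt(3)/3 + 1)


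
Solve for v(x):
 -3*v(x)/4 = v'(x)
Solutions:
 v(x) = C1*exp(-3*x/4)


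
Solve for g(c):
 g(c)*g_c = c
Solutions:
 g(c) = -sqrt(C1 + c^2)
 g(c) = sqrt(C1 + c^2)


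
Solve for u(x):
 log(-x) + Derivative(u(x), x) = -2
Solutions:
 u(x) = C1 - x*log(-x) - x


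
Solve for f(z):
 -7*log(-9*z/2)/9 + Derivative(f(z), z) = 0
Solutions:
 f(z) = C1 + 7*z*log(-z)/9 + 7*z*(-1 - log(2) + 2*log(3))/9


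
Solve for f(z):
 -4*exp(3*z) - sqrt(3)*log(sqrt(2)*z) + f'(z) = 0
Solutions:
 f(z) = C1 + sqrt(3)*z*log(z) + sqrt(3)*z*(-1 + log(2)/2) + 4*exp(3*z)/3


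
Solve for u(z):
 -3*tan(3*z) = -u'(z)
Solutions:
 u(z) = C1 - log(cos(3*z))


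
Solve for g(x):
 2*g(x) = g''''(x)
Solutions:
 g(x) = C1*exp(-2^(1/4)*x) + C2*exp(2^(1/4)*x) + C3*sin(2^(1/4)*x) + C4*cos(2^(1/4)*x)


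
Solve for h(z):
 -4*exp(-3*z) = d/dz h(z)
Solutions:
 h(z) = C1 + 4*exp(-3*z)/3


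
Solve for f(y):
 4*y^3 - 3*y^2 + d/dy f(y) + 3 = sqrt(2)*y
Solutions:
 f(y) = C1 - y^4 + y^3 + sqrt(2)*y^2/2 - 3*y


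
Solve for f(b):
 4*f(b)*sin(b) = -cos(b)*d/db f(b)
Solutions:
 f(b) = C1*cos(b)^4


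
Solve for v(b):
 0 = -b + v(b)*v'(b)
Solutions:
 v(b) = -sqrt(C1 + b^2)
 v(b) = sqrt(C1 + b^2)


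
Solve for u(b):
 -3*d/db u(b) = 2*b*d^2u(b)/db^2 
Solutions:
 u(b) = C1 + C2/sqrt(b)


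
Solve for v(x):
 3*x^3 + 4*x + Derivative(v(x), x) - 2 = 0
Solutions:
 v(x) = C1 - 3*x^4/4 - 2*x^2 + 2*x


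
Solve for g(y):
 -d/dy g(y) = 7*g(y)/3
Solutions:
 g(y) = C1*exp(-7*y/3)


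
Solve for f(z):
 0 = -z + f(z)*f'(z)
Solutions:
 f(z) = -sqrt(C1 + z^2)
 f(z) = sqrt(C1 + z^2)


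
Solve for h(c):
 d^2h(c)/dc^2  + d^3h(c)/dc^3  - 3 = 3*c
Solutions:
 h(c) = C1 + C2*c + C3*exp(-c) + c^3/2


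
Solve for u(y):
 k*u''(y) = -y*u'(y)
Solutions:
 u(y) = C1 + C2*sqrt(k)*erf(sqrt(2)*y*sqrt(1/k)/2)


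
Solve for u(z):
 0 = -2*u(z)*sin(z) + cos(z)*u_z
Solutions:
 u(z) = C1/cos(z)^2


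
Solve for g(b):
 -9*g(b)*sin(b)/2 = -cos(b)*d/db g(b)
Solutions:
 g(b) = C1/cos(b)^(9/2)


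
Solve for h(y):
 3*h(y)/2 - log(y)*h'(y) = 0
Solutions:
 h(y) = C1*exp(3*li(y)/2)


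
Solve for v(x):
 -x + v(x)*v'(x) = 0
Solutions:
 v(x) = -sqrt(C1 + x^2)
 v(x) = sqrt(C1 + x^2)


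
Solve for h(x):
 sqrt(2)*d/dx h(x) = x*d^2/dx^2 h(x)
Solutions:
 h(x) = C1 + C2*x^(1 + sqrt(2))


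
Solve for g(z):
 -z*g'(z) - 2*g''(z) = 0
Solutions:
 g(z) = C1 + C2*erf(z/2)


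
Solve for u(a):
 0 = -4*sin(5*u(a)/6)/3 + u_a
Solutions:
 -4*a/3 + 3*log(cos(5*u(a)/6) - 1)/5 - 3*log(cos(5*u(a)/6) + 1)/5 = C1


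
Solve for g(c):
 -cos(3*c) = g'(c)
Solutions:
 g(c) = C1 - sin(3*c)/3


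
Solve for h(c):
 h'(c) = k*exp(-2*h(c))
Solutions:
 h(c) = log(-sqrt(C1 + 2*c*k))
 h(c) = log(C1 + 2*c*k)/2


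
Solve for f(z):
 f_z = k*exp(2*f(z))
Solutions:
 f(z) = log(-sqrt(-1/(C1 + k*z))) - log(2)/2
 f(z) = log(-1/(C1 + k*z))/2 - log(2)/2


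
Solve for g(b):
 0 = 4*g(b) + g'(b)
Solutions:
 g(b) = C1*exp(-4*b)


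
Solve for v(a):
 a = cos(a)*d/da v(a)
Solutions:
 v(a) = C1 + Integral(a/cos(a), a)


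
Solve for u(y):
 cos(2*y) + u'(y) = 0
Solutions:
 u(y) = C1 - sin(2*y)/2


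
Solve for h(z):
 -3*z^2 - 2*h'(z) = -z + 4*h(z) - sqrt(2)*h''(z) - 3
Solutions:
 h(z) = C1*exp(sqrt(2)*z*(1 - sqrt(1 + 4*sqrt(2)))/2) + C2*exp(sqrt(2)*z*(1 + sqrt(1 + 4*sqrt(2)))/2) - 3*z^2/4 + z - 3*sqrt(2)/8 + 1/4


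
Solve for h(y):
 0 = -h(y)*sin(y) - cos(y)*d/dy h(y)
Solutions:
 h(y) = C1*cos(y)


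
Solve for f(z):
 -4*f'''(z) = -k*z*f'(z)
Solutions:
 f(z) = C1 + Integral(C2*airyai(2^(1/3)*k^(1/3)*z/2) + C3*airybi(2^(1/3)*k^(1/3)*z/2), z)


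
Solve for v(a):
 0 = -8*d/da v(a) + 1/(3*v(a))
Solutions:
 v(a) = -sqrt(C1 + 3*a)/6
 v(a) = sqrt(C1 + 3*a)/6


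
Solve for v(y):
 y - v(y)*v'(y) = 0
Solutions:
 v(y) = -sqrt(C1 + y^2)
 v(y) = sqrt(C1 + y^2)


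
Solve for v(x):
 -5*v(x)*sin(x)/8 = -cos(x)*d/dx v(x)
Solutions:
 v(x) = C1/cos(x)^(5/8)


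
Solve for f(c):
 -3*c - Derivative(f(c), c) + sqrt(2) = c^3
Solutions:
 f(c) = C1 - c^4/4 - 3*c^2/2 + sqrt(2)*c


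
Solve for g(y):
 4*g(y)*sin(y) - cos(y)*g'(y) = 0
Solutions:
 g(y) = C1/cos(y)^4


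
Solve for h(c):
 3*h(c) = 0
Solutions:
 h(c) = 0


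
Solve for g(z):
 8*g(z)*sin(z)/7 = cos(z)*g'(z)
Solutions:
 g(z) = C1/cos(z)^(8/7)


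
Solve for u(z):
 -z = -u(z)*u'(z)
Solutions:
 u(z) = -sqrt(C1 + z^2)
 u(z) = sqrt(C1 + z^2)


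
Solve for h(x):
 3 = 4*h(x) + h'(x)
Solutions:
 h(x) = C1*exp(-4*x) + 3/4


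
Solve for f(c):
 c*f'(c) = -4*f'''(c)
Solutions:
 f(c) = C1 + Integral(C2*airyai(-2^(1/3)*c/2) + C3*airybi(-2^(1/3)*c/2), c)


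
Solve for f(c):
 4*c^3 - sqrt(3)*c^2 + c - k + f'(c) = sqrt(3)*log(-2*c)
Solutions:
 f(c) = C1 - c^4 + sqrt(3)*c^3/3 - c^2/2 + c*(k - sqrt(3) + sqrt(3)*log(2)) + sqrt(3)*c*log(-c)


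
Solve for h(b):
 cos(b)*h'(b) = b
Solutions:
 h(b) = C1 + Integral(b/cos(b), b)


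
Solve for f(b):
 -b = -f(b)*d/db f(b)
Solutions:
 f(b) = -sqrt(C1 + b^2)
 f(b) = sqrt(C1 + b^2)


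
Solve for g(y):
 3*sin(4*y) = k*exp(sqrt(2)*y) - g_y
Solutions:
 g(y) = C1 + sqrt(2)*k*exp(sqrt(2)*y)/2 + 3*cos(4*y)/4


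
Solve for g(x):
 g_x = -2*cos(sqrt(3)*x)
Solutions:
 g(x) = C1 - 2*sqrt(3)*sin(sqrt(3)*x)/3


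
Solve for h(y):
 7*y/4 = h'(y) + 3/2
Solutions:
 h(y) = C1 + 7*y^2/8 - 3*y/2


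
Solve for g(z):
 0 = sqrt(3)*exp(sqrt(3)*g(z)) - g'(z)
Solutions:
 g(z) = sqrt(3)*(2*log(-1/(C1 + sqrt(3)*z)) - log(3))/6


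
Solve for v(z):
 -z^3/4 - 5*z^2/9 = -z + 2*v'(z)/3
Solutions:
 v(z) = C1 - 3*z^4/32 - 5*z^3/18 + 3*z^2/4


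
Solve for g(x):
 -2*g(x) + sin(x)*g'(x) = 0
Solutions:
 g(x) = C1*(cos(x) - 1)/(cos(x) + 1)


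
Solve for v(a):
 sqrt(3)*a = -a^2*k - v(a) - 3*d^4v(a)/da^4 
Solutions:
 v(a) = -a^2*k - sqrt(3)*a + (C1*sin(sqrt(2)*3^(3/4)*a/6) + C2*cos(sqrt(2)*3^(3/4)*a/6))*exp(-sqrt(2)*3^(3/4)*a/6) + (C3*sin(sqrt(2)*3^(3/4)*a/6) + C4*cos(sqrt(2)*3^(3/4)*a/6))*exp(sqrt(2)*3^(3/4)*a/6)


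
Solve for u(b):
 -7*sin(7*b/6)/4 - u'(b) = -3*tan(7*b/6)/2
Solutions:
 u(b) = C1 - 9*log(cos(7*b/6))/7 + 3*cos(7*b/6)/2


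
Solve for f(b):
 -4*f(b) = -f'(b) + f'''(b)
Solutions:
 f(b) = C1*exp(3^(1/3)*b*(3^(1/3)/(sqrt(321) + 18)^(1/3) + (sqrt(321) + 18)^(1/3))/6)*sin(3^(1/6)*b*(-3^(2/3)*(sqrt(321) + 18)^(1/3) + 3/(sqrt(321) + 18)^(1/3))/6) + C2*exp(3^(1/3)*b*(3^(1/3)/(sqrt(321) + 18)^(1/3) + (sqrt(321) + 18)^(1/3))/6)*cos(3^(1/6)*b*(-3^(2/3)*(sqrt(321) + 18)^(1/3) + 3/(sqrt(321) + 18)^(1/3))/6) + C3*exp(-3^(1/3)*b*(3^(1/3)/(sqrt(321) + 18)^(1/3) + (sqrt(321) + 18)^(1/3))/3)


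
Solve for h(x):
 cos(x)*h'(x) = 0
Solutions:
 h(x) = C1


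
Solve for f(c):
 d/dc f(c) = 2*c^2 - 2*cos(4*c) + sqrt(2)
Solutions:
 f(c) = C1 + 2*c^3/3 + sqrt(2)*c - sin(4*c)/2


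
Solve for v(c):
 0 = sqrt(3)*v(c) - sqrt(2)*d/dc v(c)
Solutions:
 v(c) = C1*exp(sqrt(6)*c/2)


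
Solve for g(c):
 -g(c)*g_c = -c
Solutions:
 g(c) = -sqrt(C1 + c^2)
 g(c) = sqrt(C1 + c^2)


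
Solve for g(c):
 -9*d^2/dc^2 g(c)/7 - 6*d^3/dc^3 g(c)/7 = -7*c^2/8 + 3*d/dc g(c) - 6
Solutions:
 g(c) = C1 + 7*c^3/72 - c^2/8 + 163*c/84 + (C2*sin(sqrt(47)*c/4) + C3*cos(sqrt(47)*c/4))*exp(-3*c/4)


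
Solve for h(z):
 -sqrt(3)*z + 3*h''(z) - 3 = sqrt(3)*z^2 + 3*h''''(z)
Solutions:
 h(z) = C1 + C2*z + C3*exp(-z) + C4*exp(z) + sqrt(3)*z^4/36 + sqrt(3)*z^3/18 + z^2*(3 + 2*sqrt(3))/6


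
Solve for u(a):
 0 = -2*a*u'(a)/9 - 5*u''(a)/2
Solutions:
 u(a) = C1 + C2*erf(sqrt(10)*a/15)


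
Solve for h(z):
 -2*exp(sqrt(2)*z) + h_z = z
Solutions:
 h(z) = C1 + z^2/2 + sqrt(2)*exp(sqrt(2)*z)


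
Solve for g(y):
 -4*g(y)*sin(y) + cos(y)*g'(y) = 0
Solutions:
 g(y) = C1/cos(y)^4


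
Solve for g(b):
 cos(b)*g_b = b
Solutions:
 g(b) = C1 + Integral(b/cos(b), b)


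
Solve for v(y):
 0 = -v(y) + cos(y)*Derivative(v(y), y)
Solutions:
 v(y) = C1*sqrt(sin(y) + 1)/sqrt(sin(y) - 1)


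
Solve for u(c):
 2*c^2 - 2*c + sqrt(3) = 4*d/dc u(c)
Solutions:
 u(c) = C1 + c^3/6 - c^2/4 + sqrt(3)*c/4


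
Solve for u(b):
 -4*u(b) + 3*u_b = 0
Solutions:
 u(b) = C1*exp(4*b/3)


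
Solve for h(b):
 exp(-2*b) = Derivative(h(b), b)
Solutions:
 h(b) = C1 - exp(-2*b)/2


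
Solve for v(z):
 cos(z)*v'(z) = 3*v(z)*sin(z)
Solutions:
 v(z) = C1/cos(z)^3


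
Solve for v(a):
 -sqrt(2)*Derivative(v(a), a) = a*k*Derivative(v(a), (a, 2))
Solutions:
 v(a) = C1 + a^(((re(k) - sqrt(2))*re(k) + im(k)^2)/(re(k)^2 + im(k)^2))*(C2*sin(sqrt(2)*log(a)*Abs(im(k))/(re(k)^2 + im(k)^2)) + C3*cos(sqrt(2)*log(a)*im(k)/(re(k)^2 + im(k)^2)))


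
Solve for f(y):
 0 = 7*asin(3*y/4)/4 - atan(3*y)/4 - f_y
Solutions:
 f(y) = C1 + 7*y*asin(3*y/4)/4 - y*atan(3*y)/4 + 7*sqrt(16 - 9*y^2)/12 + log(9*y^2 + 1)/24


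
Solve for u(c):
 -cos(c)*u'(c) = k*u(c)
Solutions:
 u(c) = C1*exp(k*(log(sin(c) - 1) - log(sin(c) + 1))/2)


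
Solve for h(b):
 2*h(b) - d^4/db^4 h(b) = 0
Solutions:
 h(b) = C1*exp(-2^(1/4)*b) + C2*exp(2^(1/4)*b) + C3*sin(2^(1/4)*b) + C4*cos(2^(1/4)*b)


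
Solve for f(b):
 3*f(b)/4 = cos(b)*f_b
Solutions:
 f(b) = C1*(sin(b) + 1)^(3/8)/(sin(b) - 1)^(3/8)


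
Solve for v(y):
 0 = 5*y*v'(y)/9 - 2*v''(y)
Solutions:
 v(y) = C1 + C2*erfi(sqrt(5)*y/6)


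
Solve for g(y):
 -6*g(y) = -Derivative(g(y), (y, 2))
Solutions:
 g(y) = C1*exp(-sqrt(6)*y) + C2*exp(sqrt(6)*y)


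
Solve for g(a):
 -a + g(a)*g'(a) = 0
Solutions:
 g(a) = -sqrt(C1 + a^2)
 g(a) = sqrt(C1 + a^2)


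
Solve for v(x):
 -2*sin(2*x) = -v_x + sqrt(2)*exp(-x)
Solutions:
 v(x) = C1 - cos(2*x) - sqrt(2)*exp(-x)


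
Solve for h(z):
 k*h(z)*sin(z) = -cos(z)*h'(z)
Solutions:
 h(z) = C1*exp(k*log(cos(z)))


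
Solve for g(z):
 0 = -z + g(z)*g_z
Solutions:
 g(z) = -sqrt(C1 + z^2)
 g(z) = sqrt(C1 + z^2)


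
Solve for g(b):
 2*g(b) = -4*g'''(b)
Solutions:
 g(b) = C3*exp(-2^(2/3)*b/2) + (C1*sin(2^(2/3)*sqrt(3)*b/4) + C2*cos(2^(2/3)*sqrt(3)*b/4))*exp(2^(2/3)*b/4)


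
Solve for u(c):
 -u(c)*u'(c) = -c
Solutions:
 u(c) = -sqrt(C1 + c^2)
 u(c) = sqrt(C1 + c^2)


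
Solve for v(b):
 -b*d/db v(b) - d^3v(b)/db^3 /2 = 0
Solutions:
 v(b) = C1 + Integral(C2*airyai(-2^(1/3)*b) + C3*airybi(-2^(1/3)*b), b)


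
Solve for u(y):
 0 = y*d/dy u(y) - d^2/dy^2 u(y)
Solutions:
 u(y) = C1 + C2*erfi(sqrt(2)*y/2)


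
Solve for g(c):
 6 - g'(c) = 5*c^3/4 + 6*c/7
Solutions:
 g(c) = C1 - 5*c^4/16 - 3*c^2/7 + 6*c


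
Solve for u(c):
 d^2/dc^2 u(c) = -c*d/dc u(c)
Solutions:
 u(c) = C1 + C2*erf(sqrt(2)*c/2)


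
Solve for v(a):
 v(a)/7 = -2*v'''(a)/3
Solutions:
 v(a) = C3*exp(-14^(2/3)*3^(1/3)*a/14) + (C1*sin(14^(2/3)*3^(5/6)*a/28) + C2*cos(14^(2/3)*3^(5/6)*a/28))*exp(14^(2/3)*3^(1/3)*a/28)


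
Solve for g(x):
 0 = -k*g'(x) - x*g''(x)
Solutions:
 g(x) = C1 + x^(1 - re(k))*(C2*sin(log(x)*Abs(im(k))) + C3*cos(log(x)*im(k)))


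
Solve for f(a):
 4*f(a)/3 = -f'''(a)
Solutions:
 f(a) = C3*exp(-6^(2/3)*a/3) + (C1*sin(2^(2/3)*3^(1/6)*a/2) + C2*cos(2^(2/3)*3^(1/6)*a/2))*exp(6^(2/3)*a/6)


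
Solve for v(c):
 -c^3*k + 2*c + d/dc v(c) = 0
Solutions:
 v(c) = C1 + c^4*k/4 - c^2


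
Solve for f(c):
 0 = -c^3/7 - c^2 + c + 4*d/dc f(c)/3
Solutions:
 f(c) = C1 + 3*c^4/112 + c^3/4 - 3*c^2/8


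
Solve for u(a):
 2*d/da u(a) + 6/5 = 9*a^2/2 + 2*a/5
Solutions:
 u(a) = C1 + 3*a^3/4 + a^2/10 - 3*a/5


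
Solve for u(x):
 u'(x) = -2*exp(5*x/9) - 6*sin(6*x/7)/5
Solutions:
 u(x) = C1 - 18*exp(5*x/9)/5 + 7*cos(6*x/7)/5


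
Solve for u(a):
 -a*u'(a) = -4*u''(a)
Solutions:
 u(a) = C1 + C2*erfi(sqrt(2)*a/4)


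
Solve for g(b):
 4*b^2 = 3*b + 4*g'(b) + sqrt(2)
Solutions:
 g(b) = C1 + b^3/3 - 3*b^2/8 - sqrt(2)*b/4


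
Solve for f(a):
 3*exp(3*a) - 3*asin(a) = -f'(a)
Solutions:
 f(a) = C1 + 3*a*asin(a) + 3*sqrt(1 - a^2) - exp(3*a)


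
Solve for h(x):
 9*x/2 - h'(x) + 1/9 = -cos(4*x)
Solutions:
 h(x) = C1 + 9*x^2/4 + x/9 + sin(4*x)/4


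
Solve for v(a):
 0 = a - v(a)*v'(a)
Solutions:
 v(a) = -sqrt(C1 + a^2)
 v(a) = sqrt(C1 + a^2)


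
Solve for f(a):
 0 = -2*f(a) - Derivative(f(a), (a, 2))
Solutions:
 f(a) = C1*sin(sqrt(2)*a) + C2*cos(sqrt(2)*a)


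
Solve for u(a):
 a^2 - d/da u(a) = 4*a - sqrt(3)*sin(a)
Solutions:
 u(a) = C1 + a^3/3 - 2*a^2 - sqrt(3)*cos(a)


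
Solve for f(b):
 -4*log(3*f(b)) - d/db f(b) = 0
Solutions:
 Integral(1/(log(_y) + log(3)), (_y, f(b)))/4 = C1 - b


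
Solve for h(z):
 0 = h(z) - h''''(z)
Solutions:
 h(z) = C1*exp(-z) + C2*exp(z) + C3*sin(z) + C4*cos(z)


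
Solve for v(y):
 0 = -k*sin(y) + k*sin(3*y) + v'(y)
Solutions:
 v(y) = C1 - k*cos(y) + k*cos(3*y)/3


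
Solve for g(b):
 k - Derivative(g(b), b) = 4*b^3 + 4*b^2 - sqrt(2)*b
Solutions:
 g(b) = C1 - b^4 - 4*b^3/3 + sqrt(2)*b^2/2 + b*k


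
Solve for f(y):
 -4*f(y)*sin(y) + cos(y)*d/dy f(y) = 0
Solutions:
 f(y) = C1/cos(y)^4


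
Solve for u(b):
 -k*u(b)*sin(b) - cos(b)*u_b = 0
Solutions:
 u(b) = C1*exp(k*log(cos(b)))


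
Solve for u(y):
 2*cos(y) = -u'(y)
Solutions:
 u(y) = C1 - 2*sin(y)


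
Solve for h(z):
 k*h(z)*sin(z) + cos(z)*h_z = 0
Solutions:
 h(z) = C1*exp(k*log(cos(z)))


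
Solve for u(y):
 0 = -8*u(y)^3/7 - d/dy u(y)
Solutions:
 u(y) = -sqrt(14)*sqrt(-1/(C1 - 8*y))/2
 u(y) = sqrt(14)*sqrt(-1/(C1 - 8*y))/2


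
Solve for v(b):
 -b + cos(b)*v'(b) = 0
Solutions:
 v(b) = C1 + Integral(b/cos(b), b)


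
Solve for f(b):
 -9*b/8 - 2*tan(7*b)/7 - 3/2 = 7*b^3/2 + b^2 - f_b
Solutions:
 f(b) = C1 + 7*b^4/8 + b^3/3 + 9*b^2/16 + 3*b/2 - 2*log(cos(7*b))/49


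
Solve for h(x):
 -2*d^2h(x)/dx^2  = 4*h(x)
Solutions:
 h(x) = C1*sin(sqrt(2)*x) + C2*cos(sqrt(2)*x)


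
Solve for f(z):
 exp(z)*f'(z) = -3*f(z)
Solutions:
 f(z) = C1*exp(3*exp(-z))


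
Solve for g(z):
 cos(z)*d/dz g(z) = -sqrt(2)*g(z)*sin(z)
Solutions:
 g(z) = C1*cos(z)^(sqrt(2))


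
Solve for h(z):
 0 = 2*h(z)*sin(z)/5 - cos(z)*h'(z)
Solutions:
 h(z) = C1/cos(z)^(2/5)


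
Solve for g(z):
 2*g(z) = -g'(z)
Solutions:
 g(z) = C1*exp(-2*z)


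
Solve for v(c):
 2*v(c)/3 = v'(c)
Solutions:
 v(c) = C1*exp(2*c/3)


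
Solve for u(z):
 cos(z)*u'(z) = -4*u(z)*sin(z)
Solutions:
 u(z) = C1*cos(z)^4


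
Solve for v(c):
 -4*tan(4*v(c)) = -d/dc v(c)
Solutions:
 v(c) = -asin(C1*exp(16*c))/4 + pi/4
 v(c) = asin(C1*exp(16*c))/4


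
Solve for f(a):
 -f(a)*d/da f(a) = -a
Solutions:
 f(a) = -sqrt(C1 + a^2)
 f(a) = sqrt(C1 + a^2)


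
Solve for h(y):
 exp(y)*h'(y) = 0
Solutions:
 h(y) = C1


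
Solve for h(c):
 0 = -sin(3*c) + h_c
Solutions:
 h(c) = C1 - cos(3*c)/3


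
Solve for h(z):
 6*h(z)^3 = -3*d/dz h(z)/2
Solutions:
 h(z) = -sqrt(2)*sqrt(-1/(C1 - 4*z))/2
 h(z) = sqrt(2)*sqrt(-1/(C1 - 4*z))/2


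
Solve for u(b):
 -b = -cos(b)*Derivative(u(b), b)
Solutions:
 u(b) = C1 + Integral(b/cos(b), b)


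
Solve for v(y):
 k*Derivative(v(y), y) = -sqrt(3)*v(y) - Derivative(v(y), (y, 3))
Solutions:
 v(y) = C1*exp(2^(1/3)*y*(2*k/((-sqrt(3) + 3*I)*(sqrt(4*k^3 + 81) + 9)^(1/3)) + 2^(1/3)*sqrt(3)*(sqrt(4*k^3 + 81) + 9)^(1/3)/12 - 2^(1/3)*I*(sqrt(4*k^3 + 81) + 9)^(1/3)/4)) + C2*exp(2^(1/3)*y*(-2*k/((sqrt(3) + 3*I)*(sqrt(4*k^3 + 81) + 9)^(1/3)) + 2^(1/3)*sqrt(3)*(sqrt(4*k^3 + 81) + 9)^(1/3)/12 + 2^(1/3)*I*(sqrt(4*k^3 + 81) + 9)^(1/3)/4)) + C3*exp(2^(1/3)*sqrt(3)*y*(2*k/(sqrt(4*k^3 + 81) + 9)^(1/3) - 2^(1/3)*(sqrt(4*k^3 + 81) + 9)^(1/3))/6)


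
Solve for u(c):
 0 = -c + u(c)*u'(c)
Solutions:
 u(c) = -sqrt(C1 + c^2)
 u(c) = sqrt(C1 + c^2)


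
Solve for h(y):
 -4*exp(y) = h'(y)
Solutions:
 h(y) = C1 - 4*exp(y)


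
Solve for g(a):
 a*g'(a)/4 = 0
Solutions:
 g(a) = C1


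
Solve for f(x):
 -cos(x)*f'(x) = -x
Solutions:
 f(x) = C1 + Integral(x/cos(x), x)


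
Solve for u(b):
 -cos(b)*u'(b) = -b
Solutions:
 u(b) = C1 + Integral(b/cos(b), b)


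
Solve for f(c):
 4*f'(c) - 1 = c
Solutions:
 f(c) = C1 + c^2/8 + c/4


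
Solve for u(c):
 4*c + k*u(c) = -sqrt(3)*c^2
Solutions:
 u(c) = c*(-sqrt(3)*c - 4)/k


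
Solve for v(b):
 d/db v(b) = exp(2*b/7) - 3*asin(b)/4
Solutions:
 v(b) = C1 - 3*b*asin(b)/4 - 3*sqrt(1 - b^2)/4 + 7*exp(2*b/7)/2


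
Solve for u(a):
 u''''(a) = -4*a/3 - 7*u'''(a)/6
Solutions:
 u(a) = C1 + C2*a + C3*a^2 + C4*exp(-7*a/6) - a^4/21 + 8*a^3/49


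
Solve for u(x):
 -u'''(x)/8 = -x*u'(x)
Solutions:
 u(x) = C1 + Integral(C2*airyai(2*x) + C3*airybi(2*x), x)


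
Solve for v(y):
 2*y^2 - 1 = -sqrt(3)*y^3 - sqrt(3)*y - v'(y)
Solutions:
 v(y) = C1 - sqrt(3)*y^4/4 - 2*y^3/3 - sqrt(3)*y^2/2 + y


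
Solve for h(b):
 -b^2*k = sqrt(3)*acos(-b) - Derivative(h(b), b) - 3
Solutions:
 h(b) = C1 + b^3*k/3 - 3*b + sqrt(3)*(b*acos(-b) + sqrt(1 - b^2))


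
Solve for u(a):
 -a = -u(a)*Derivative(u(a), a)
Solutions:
 u(a) = -sqrt(C1 + a^2)
 u(a) = sqrt(C1 + a^2)


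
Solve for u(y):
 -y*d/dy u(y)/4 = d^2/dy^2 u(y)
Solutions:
 u(y) = C1 + C2*erf(sqrt(2)*y/4)


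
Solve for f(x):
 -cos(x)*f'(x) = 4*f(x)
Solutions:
 f(x) = C1*(sin(x)^2 - 2*sin(x) + 1)/(sin(x)^2 + 2*sin(x) + 1)


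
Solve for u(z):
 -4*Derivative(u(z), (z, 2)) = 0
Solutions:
 u(z) = C1 + C2*z


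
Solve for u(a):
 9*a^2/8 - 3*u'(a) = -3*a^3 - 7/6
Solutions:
 u(a) = C1 + a^4/4 + a^3/8 + 7*a/18


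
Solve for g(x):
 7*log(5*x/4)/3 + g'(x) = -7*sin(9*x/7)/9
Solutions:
 g(x) = C1 - 7*x*log(x)/3 - 3*x*log(5) + 2*x*log(10)/3 + 7*x/3 + 4*x*log(2) + 49*cos(9*x/7)/81


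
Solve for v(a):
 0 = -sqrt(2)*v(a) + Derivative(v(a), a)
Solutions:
 v(a) = C1*exp(sqrt(2)*a)


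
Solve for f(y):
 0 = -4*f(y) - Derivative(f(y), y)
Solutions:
 f(y) = C1*exp(-4*y)


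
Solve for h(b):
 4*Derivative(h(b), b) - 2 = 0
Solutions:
 h(b) = C1 + b/2


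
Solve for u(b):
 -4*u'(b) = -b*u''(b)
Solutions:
 u(b) = C1 + C2*b^5


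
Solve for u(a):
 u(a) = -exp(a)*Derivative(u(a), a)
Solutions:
 u(a) = C1*exp(exp(-a))


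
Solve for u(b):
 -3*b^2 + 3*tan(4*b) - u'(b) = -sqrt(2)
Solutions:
 u(b) = C1 - b^3 + sqrt(2)*b - 3*log(cos(4*b))/4


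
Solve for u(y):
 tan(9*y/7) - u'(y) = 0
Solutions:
 u(y) = C1 - 7*log(cos(9*y/7))/9


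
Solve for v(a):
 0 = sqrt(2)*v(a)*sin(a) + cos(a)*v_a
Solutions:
 v(a) = C1*cos(a)^(sqrt(2))


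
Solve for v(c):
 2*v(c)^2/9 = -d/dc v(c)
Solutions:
 v(c) = 9/(C1 + 2*c)


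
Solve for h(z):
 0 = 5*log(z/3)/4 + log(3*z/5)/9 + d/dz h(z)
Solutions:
 h(z) = C1 - 49*z*log(z)/36 + z*log(5)/9 + 41*z*log(3)/36 + 49*z/36


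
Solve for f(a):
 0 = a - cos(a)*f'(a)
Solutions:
 f(a) = C1 + Integral(a/cos(a), a)


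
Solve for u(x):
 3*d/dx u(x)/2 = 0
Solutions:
 u(x) = C1


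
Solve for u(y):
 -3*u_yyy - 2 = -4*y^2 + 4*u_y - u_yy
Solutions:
 u(y) = C1 + y^3/3 + y^2/4 - 15*y/8 + (C2*sin(sqrt(47)*y/6) + C3*cos(sqrt(47)*y/6))*exp(y/6)


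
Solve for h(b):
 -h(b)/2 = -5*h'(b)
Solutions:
 h(b) = C1*exp(b/10)


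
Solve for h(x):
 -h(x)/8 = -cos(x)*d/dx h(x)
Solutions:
 h(x) = C1*(sin(x) + 1)^(1/16)/(sin(x) - 1)^(1/16)


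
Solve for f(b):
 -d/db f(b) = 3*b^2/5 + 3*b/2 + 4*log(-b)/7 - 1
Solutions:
 f(b) = C1 - b^3/5 - 3*b^2/4 - 4*b*log(-b)/7 + 11*b/7


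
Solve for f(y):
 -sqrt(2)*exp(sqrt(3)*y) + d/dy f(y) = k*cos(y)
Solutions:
 f(y) = C1 + k*sin(y) + sqrt(6)*exp(sqrt(3)*y)/3


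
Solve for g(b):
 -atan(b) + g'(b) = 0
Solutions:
 g(b) = C1 + b*atan(b) - log(b^2 + 1)/2


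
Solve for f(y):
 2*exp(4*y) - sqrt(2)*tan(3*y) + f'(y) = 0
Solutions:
 f(y) = C1 - exp(4*y)/2 - sqrt(2)*log(cos(3*y))/3


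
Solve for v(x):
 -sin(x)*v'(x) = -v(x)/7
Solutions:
 v(x) = C1*(cos(x) - 1)^(1/14)/(cos(x) + 1)^(1/14)


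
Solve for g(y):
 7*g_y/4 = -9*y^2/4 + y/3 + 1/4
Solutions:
 g(y) = C1 - 3*y^3/7 + 2*y^2/21 + y/7


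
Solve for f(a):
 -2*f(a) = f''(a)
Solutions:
 f(a) = C1*sin(sqrt(2)*a) + C2*cos(sqrt(2)*a)


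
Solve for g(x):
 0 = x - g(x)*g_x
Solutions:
 g(x) = -sqrt(C1 + x^2)
 g(x) = sqrt(C1 + x^2)


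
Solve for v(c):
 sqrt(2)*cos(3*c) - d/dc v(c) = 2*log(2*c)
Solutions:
 v(c) = C1 - 2*c*log(c) - 2*c*log(2) + 2*c + sqrt(2)*sin(3*c)/3


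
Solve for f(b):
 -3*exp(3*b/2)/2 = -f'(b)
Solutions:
 f(b) = C1 + exp(3*b/2)


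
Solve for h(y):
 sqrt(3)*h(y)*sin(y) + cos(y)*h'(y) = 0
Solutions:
 h(y) = C1*cos(y)^(sqrt(3))


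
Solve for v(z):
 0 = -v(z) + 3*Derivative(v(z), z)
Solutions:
 v(z) = C1*exp(z/3)


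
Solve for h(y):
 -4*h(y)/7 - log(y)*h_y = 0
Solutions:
 h(y) = C1*exp(-4*li(y)/7)


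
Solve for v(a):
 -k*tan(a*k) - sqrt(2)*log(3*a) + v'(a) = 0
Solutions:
 v(a) = C1 + sqrt(2)*a*(log(a) - 1) + sqrt(2)*a*log(3) + k*Piecewise((-log(cos(a*k))/k, Ne(k, 0)), (0, True))


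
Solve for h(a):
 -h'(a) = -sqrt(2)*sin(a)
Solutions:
 h(a) = C1 - sqrt(2)*cos(a)


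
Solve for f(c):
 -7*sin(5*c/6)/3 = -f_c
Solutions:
 f(c) = C1 - 14*cos(5*c/6)/5


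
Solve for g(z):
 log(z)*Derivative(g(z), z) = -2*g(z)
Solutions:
 g(z) = C1*exp(-2*li(z))


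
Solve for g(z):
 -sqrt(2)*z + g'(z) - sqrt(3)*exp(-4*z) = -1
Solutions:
 g(z) = C1 + sqrt(2)*z^2/2 - z - sqrt(3)*exp(-4*z)/4


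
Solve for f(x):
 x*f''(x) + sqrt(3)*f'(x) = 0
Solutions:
 f(x) = C1 + C2*x^(1 - sqrt(3))


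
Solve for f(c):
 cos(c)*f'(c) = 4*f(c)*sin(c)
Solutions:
 f(c) = C1/cos(c)^4


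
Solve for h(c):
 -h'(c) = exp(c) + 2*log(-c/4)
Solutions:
 h(c) = C1 - 2*c*log(-c) + 2*c*(1 + 2*log(2)) - exp(c)


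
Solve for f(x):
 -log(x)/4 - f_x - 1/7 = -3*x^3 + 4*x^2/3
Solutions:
 f(x) = C1 + 3*x^4/4 - 4*x^3/9 - x*log(x)/4 + 3*x/28


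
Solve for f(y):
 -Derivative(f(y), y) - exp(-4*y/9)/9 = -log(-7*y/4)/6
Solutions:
 f(y) = C1 + y*log(-y)/6 + y*(-2*log(2) - 1 + log(7))/6 + exp(-4*y/9)/4


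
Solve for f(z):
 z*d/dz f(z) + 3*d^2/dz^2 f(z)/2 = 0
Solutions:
 f(z) = C1 + C2*erf(sqrt(3)*z/3)


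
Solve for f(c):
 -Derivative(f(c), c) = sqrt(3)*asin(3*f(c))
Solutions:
 Integral(1/asin(3*_y), (_y, f(c))) = C1 - sqrt(3)*c


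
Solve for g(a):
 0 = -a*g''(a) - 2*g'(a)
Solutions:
 g(a) = C1 + C2/a


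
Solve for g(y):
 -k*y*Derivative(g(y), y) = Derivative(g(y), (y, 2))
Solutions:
 g(y) = Piecewise((-sqrt(2)*sqrt(pi)*C1*erf(sqrt(2)*sqrt(k)*y/2)/(2*sqrt(k)) - C2, (k > 0) | (k < 0)), (-C1*y - C2, True))


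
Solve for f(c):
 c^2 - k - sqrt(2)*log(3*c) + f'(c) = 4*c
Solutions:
 f(c) = C1 - c^3/3 + 2*c^2 + c*k + sqrt(2)*c*log(c) - sqrt(2)*c + sqrt(2)*c*log(3)


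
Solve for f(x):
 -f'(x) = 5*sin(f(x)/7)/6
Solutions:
 5*x/6 + 7*log(cos(f(x)/7) - 1)/2 - 7*log(cos(f(x)/7) + 1)/2 = C1


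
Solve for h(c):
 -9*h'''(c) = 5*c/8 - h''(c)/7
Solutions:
 h(c) = C1 + C2*c + C3*exp(c/63) + 35*c^3/48 + 2205*c^2/16


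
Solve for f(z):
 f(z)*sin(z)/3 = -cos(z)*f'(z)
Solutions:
 f(z) = C1*cos(z)^(1/3)


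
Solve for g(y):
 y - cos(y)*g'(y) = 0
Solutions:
 g(y) = C1 + Integral(y/cos(y), y)


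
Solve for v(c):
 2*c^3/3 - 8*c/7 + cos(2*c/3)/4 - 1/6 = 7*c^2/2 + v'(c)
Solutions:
 v(c) = C1 + c^4/6 - 7*c^3/6 - 4*c^2/7 - c/6 + 3*sin(2*c/3)/8


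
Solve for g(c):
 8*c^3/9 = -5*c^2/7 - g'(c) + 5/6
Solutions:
 g(c) = C1 - 2*c^4/9 - 5*c^3/21 + 5*c/6


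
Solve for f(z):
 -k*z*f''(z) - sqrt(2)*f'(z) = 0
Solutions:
 f(z) = C1 + z^(((re(k) - sqrt(2))*re(k) + im(k)^2)/(re(k)^2 + im(k)^2))*(C2*sin(sqrt(2)*log(z)*Abs(im(k))/(re(k)^2 + im(k)^2)) + C3*cos(sqrt(2)*log(z)*im(k)/(re(k)^2 + im(k)^2)))


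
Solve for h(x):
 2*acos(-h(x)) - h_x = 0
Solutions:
 Integral(1/acos(-_y), (_y, h(x))) = C1 + 2*x


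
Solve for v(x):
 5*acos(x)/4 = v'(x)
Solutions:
 v(x) = C1 + 5*x*acos(x)/4 - 5*sqrt(1 - x^2)/4


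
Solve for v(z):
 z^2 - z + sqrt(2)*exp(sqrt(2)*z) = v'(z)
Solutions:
 v(z) = C1 + z^3/3 - z^2/2 + exp(sqrt(2)*z)


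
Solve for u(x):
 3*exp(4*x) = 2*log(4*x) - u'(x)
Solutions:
 u(x) = C1 + 2*x*log(x) + 2*x*(-1 + 2*log(2)) - 3*exp(4*x)/4


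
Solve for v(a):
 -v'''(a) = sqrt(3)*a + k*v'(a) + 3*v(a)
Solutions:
 v(a) = C1*exp(2^(1/3)*a*(2*k/((-3^(1/3) + 3^(5/6)*I)*(sqrt(3)*sqrt(4*k^3 + 243) + 27)^(1/3)) + 6^(1/3)*(sqrt(3)*sqrt(4*k^3 + 243) + 27)^(1/3)/12 - 2^(1/3)*3^(5/6)*I*(sqrt(3)*sqrt(4*k^3 + 243) + 27)^(1/3)/12)) + C2*exp(2^(1/3)*a*(-2*k/((3^(1/3) + 3^(5/6)*I)*(sqrt(3)*sqrt(4*k^3 + 243) + 27)^(1/3)) + 6^(1/3)*(sqrt(3)*sqrt(4*k^3 + 243) + 27)^(1/3)/12 + 2^(1/3)*3^(5/6)*I*(sqrt(3)*sqrt(4*k^3 + 243) + 27)^(1/3)/12)) + C3*exp(6^(1/3)*a*(2*3^(1/3)*k/(sqrt(3)*sqrt(4*k^3 + 243) + 27)^(1/3) - 2^(1/3)*(sqrt(3)*sqrt(4*k^3 + 243) + 27)^(1/3))/6) - sqrt(3)*a/3 + sqrt(3)*k/9


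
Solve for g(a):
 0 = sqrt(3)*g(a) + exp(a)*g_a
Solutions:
 g(a) = C1*exp(sqrt(3)*exp(-a))


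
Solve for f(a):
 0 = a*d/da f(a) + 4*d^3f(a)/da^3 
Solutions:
 f(a) = C1 + Integral(C2*airyai(-2^(1/3)*a/2) + C3*airybi(-2^(1/3)*a/2), a)


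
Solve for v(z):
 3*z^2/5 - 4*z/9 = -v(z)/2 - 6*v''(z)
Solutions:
 v(z) = C1*sin(sqrt(3)*z/6) + C2*cos(sqrt(3)*z/6) - 6*z^2/5 + 8*z/9 + 144/5


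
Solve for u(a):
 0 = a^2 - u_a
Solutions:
 u(a) = C1 + a^3/3


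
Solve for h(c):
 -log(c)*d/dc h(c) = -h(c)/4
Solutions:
 h(c) = C1*exp(li(c)/4)


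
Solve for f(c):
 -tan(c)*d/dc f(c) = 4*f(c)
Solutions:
 f(c) = C1/sin(c)^4


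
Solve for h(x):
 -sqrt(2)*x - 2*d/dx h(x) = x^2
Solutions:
 h(x) = C1 - x^3/6 - sqrt(2)*x^2/4


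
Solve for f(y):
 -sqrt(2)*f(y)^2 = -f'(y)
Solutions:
 f(y) = -1/(C1 + sqrt(2)*y)


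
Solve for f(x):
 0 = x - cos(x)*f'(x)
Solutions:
 f(x) = C1 + Integral(x/cos(x), x)


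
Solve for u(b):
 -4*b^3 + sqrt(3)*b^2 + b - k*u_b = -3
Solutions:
 u(b) = C1 - b^4/k + sqrt(3)*b^3/(3*k) + b^2/(2*k) + 3*b/k


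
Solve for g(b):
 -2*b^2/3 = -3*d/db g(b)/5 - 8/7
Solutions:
 g(b) = C1 + 10*b^3/27 - 40*b/21


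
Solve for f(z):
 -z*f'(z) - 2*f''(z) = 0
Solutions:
 f(z) = C1 + C2*erf(z/2)


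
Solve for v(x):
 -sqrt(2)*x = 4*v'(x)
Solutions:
 v(x) = C1 - sqrt(2)*x^2/8


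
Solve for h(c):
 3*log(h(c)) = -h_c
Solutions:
 li(h(c)) = C1 - 3*c


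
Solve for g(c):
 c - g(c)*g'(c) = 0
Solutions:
 g(c) = -sqrt(C1 + c^2)
 g(c) = sqrt(C1 + c^2)


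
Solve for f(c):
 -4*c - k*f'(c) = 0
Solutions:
 f(c) = C1 - 2*c^2/k


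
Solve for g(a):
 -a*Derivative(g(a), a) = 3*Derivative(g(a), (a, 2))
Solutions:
 g(a) = C1 + C2*erf(sqrt(6)*a/6)


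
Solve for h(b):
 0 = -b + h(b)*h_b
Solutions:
 h(b) = -sqrt(C1 + b^2)
 h(b) = sqrt(C1 + b^2)


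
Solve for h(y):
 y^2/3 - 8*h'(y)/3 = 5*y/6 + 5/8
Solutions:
 h(y) = C1 + y^3/24 - 5*y^2/32 - 15*y/64


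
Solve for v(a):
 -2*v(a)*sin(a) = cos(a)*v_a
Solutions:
 v(a) = C1*cos(a)^2


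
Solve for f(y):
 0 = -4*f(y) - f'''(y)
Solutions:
 f(y) = C3*exp(-2^(2/3)*y) + (C1*sin(2^(2/3)*sqrt(3)*y/2) + C2*cos(2^(2/3)*sqrt(3)*y/2))*exp(2^(2/3)*y/2)


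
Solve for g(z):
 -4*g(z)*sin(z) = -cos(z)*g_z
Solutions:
 g(z) = C1/cos(z)^4


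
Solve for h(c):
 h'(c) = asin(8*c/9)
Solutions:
 h(c) = C1 + c*asin(8*c/9) + sqrt(81 - 64*c^2)/8


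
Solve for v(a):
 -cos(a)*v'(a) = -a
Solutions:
 v(a) = C1 + Integral(a/cos(a), a)


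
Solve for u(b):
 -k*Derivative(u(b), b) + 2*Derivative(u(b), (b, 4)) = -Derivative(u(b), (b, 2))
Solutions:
 u(b) = C1 + C2*exp(b*(6^(1/3)*(-9*k + sqrt(3)*sqrt(27*k^2 + 2))^(1/3)/12 - 2^(1/3)*3^(5/6)*I*(-9*k + sqrt(3)*sqrt(27*k^2 + 2))^(1/3)/12 + 2/((-6^(1/3) + 2^(1/3)*3^(5/6)*I)*(-9*k + sqrt(3)*sqrt(27*k^2 + 2))^(1/3)))) + C3*exp(b*(6^(1/3)*(-9*k + sqrt(3)*sqrt(27*k^2 + 2))^(1/3)/12 + 2^(1/3)*3^(5/6)*I*(-9*k + sqrt(3)*sqrt(27*k^2 + 2))^(1/3)/12 - 2/((6^(1/3) + 2^(1/3)*3^(5/6)*I)*(-9*k + sqrt(3)*sqrt(27*k^2 + 2))^(1/3)))) + C4*exp(6^(1/3)*b*(-(-9*k + sqrt(3)*sqrt(27*k^2 + 2))^(1/3) + 6^(1/3)/(-9*k + sqrt(3)*sqrt(27*k^2 + 2))^(1/3))/6)


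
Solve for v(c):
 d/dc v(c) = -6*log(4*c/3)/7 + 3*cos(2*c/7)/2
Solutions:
 v(c) = C1 - 6*c*log(c)/7 - 12*c*log(2)/7 + 6*c/7 + 6*c*log(3)/7 + 21*sin(2*c/7)/4


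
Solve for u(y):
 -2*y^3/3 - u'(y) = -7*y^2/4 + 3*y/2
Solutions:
 u(y) = C1 - y^4/6 + 7*y^3/12 - 3*y^2/4


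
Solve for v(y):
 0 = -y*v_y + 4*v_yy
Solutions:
 v(y) = C1 + C2*erfi(sqrt(2)*y/4)


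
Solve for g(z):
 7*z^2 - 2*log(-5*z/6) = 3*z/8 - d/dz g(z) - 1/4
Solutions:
 g(z) = C1 - 7*z^3/3 + 3*z^2/16 + 2*z*log(-z) + z*(-2*log(6) - 9/4 + 2*log(5))


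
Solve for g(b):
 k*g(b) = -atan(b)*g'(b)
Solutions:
 g(b) = C1*exp(-k*Integral(1/atan(b), b))


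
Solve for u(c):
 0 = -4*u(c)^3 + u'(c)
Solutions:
 u(c) = -sqrt(2)*sqrt(-1/(C1 + 4*c))/2
 u(c) = sqrt(2)*sqrt(-1/(C1 + 4*c))/2


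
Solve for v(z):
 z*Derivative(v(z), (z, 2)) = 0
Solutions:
 v(z) = C1 + C2*z


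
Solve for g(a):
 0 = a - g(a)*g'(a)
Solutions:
 g(a) = -sqrt(C1 + a^2)
 g(a) = sqrt(C1 + a^2)


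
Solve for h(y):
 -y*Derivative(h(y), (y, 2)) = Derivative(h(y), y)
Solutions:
 h(y) = C1 + C2*log(y)


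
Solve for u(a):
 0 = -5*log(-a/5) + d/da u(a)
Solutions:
 u(a) = C1 + 5*a*log(-a) + 5*a*(-log(5) - 1)


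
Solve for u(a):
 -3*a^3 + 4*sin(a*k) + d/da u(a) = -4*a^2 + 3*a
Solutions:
 u(a) = C1 + 3*a^4/4 - 4*a^3/3 + 3*a^2/2 + 4*cos(a*k)/k


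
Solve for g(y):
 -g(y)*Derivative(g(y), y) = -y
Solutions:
 g(y) = -sqrt(C1 + y^2)
 g(y) = sqrt(C1 + y^2)


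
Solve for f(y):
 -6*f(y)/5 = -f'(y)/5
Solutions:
 f(y) = C1*exp(6*y)


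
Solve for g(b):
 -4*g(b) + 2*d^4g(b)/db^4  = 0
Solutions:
 g(b) = C1*exp(-2^(1/4)*b) + C2*exp(2^(1/4)*b) + C3*sin(2^(1/4)*b) + C4*cos(2^(1/4)*b)


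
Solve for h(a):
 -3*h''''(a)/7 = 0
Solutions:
 h(a) = C1 + C2*a + C3*a^2 + C4*a^3


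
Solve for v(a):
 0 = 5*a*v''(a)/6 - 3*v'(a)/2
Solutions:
 v(a) = C1 + C2*a^(14/5)


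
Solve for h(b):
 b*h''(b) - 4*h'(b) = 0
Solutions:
 h(b) = C1 + C2*b^5


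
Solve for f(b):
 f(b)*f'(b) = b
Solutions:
 f(b) = -sqrt(C1 + b^2)
 f(b) = sqrt(C1 + b^2)


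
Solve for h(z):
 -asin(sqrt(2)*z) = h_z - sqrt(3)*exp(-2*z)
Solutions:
 h(z) = C1 - z*asin(sqrt(2)*z) - sqrt(2)*sqrt(1 - 2*z^2)/2 - sqrt(3)*exp(-2*z)/2


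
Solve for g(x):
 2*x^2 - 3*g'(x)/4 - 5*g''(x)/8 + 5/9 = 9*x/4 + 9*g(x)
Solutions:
 g(x) = 2*x^2/9 - 31*x/108 + (C1*sin(3*sqrt(39)*x/5) + C2*cos(3*sqrt(39)*x/5))*exp(-3*x/5) + 71/1296
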